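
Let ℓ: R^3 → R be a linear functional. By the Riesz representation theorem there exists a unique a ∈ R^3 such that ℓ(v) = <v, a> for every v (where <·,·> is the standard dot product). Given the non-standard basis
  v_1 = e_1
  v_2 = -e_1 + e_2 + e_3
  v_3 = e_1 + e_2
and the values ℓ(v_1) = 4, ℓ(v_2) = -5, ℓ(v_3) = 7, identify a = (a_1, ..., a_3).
a = (4, 3, -4)

Write a = (a_1, ..., a_3) in the standard basis. For each basis vector v_i, ℓ(v_i) = <v_i, a> is a linear equation in the a_j's. Collect the n equations into a matrix system V a = ℓ, where row i of V is v_i (expressed in the standard basis). Since V is invertible (lower-triangular with 1s on the diagonal, up to permutation), solve by back-substitution:
  V =
[[1, 0, 0],
 [-1, 1, 1],
 [1, 1, 0]]
  V a = (4, -5, 7)
Solving gives a = (4, 3, -4).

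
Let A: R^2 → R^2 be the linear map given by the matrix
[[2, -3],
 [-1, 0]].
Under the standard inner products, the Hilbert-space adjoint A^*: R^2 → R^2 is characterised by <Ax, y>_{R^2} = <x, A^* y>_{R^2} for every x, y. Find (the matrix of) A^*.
A^* = A^T =
[[2, -1],
 [-3, 0]]

For real matrices with standard dot products, the defining identity <Ax, y> = <x, A^* y> gives (Ax)^T y = x^T (A^*) y, i.e. x^T A^T y = x^T (A^*) y. Since this holds for all x, y, we must have A^* = A^T. Therefore
A^* =
[[2, -1],
 [-3, 0]].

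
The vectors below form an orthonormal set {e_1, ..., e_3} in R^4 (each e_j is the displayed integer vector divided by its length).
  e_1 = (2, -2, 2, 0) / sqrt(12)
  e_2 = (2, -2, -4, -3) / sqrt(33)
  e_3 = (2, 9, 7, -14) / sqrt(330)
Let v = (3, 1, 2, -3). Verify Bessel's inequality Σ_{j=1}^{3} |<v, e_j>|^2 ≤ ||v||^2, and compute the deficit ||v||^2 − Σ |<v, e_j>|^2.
Σ |<v, e_j>|^2 = 641/30; ||v||^2 = 23; deficit = 49/30

Write each e_j = u_j / sqrt(<u_j, u_j>) where u_j is the displayed integer vector. Then <v, e_j> = <v, u_j> / sqrt(<u_j, u_j>), so |<v, e_j>|^2 = <v, u_j>^2 / <u_j, u_j>.
Coefficients: <v, e_1> = 8/sqrt(12), <v, e_2> = 5/sqrt(33), <v, e_3> = 71/sqrt(330).
Square and sum: Σ |<v, e_j>|^2 = 641/30.
Compute ||v||^2 = v·v = 23.
Deficit = 23 − 641/30 = 49/30 ≥ 0, confirming Bessel's inequality. (The deficit equals ||v − Σ <v,e_j> e_j||^2, the squared distance from v to span{e_j}.)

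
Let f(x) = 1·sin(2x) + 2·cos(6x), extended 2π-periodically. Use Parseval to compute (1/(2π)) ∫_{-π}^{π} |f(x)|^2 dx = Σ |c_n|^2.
Σ |c_n|^2 = 5/2

Expand |f|^2 and use orthogonality of {sin(nx), cos(mx)} on [-π, π]:
  ∫_{-π}^{π} sin(nx)^2 dx = π, ∫ cos(mx)^2 dx = π, and cross terms integrate to 0.
So ∫_{-π}^{π} f(x)^2 dx = 1^2 · π + 2^2 · π = (1 + 4)π.
Divide by 2π: (1 + 4)/2 = 5/2.
By Parseval, this equals Σ |c_n|^2.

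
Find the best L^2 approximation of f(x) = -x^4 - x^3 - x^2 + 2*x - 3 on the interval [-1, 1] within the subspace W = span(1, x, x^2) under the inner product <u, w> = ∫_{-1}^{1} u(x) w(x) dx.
g(x) = -13*x^2/7 + 7*x/5 - 102/35

The best approximation g ∈ W is the orthogonal projection of f onto W. Writing g = a_0 + a_1 x + a_2 x^2, the coefficients solve the normal equations G · a = b where
  G_{ij} = <φ_i, φ_j> and b_i = <f, φ_i>, with φ_0 = 1, φ_1 = x, φ_2 = x^2.
G =
  [2, 0, 2/3]
  [0, 2/3, 0]
  [2/3, 0, 2/5],
b = (-106/15, 14/15, -94/35).
Solving gives a_0 = -102/35, a_1 = 7/5, a_2 = -13/7, so
  g(x) = -13*x^2/7 + 7*x/5 - 102/35.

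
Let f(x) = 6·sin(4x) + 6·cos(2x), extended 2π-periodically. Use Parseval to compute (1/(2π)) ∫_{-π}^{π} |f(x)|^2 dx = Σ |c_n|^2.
Σ |c_n|^2 = 36

Expand |f|^2 and use orthogonality of {sin(nx), cos(mx)} on [-π, π]:
  ∫_{-π}^{π} sin(nx)^2 dx = π, ∫ cos(mx)^2 dx = π, and cross terms integrate to 0.
So ∫_{-π}^{π} f(x)^2 dx = 6^2 · π + 6^2 · π = (36 + 36)π.
Divide by 2π: (36 + 36)/2 = 36.
By Parseval, this equals Σ |c_n|^2.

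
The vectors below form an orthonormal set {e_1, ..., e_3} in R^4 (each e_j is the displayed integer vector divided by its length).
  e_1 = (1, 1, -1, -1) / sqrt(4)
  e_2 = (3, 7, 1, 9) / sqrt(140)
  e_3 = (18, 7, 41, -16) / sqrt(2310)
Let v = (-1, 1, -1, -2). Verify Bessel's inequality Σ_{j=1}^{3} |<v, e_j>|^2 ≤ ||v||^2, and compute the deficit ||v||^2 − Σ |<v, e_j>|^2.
Σ |<v, e_j>|^2 = 133/33; ||v||^2 = 7; deficit = 98/33

Write each e_j = u_j / sqrt(<u_j, u_j>) where u_j is the displayed integer vector. Then <v, e_j> = <v, u_j> / sqrt(<u_j, u_j>), so |<v, e_j>|^2 = <v, u_j>^2 / <u_j, u_j>.
Coefficients: <v, e_1> = 3/sqrt(4), <v, e_2> = -15/sqrt(140), <v, e_3> = -20/sqrt(2310).
Square and sum: Σ |<v, e_j>|^2 = 133/33.
Compute ||v||^2 = v·v = 7.
Deficit = 7 − 133/33 = 98/33 ≥ 0, confirming Bessel's inequality. (The deficit equals ||v − Σ <v,e_j> e_j||^2, the squared distance from v to span{e_j}.)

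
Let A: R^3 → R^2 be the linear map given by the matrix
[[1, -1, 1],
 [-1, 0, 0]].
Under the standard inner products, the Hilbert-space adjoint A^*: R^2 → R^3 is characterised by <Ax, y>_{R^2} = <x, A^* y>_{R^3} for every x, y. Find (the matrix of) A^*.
A^* = A^T =
[[1, -1],
 [-1, 0],
 [1, 0]]

For real matrices with standard dot products, the defining identity <Ax, y> = <x, A^* y> gives (Ax)^T y = x^T (A^*) y, i.e. x^T A^T y = x^T (A^*) y. Since this holds for all x, y, we must have A^* = A^T. Therefore
A^* =
[[1, -1],
 [-1, 0],
 [1, 0]].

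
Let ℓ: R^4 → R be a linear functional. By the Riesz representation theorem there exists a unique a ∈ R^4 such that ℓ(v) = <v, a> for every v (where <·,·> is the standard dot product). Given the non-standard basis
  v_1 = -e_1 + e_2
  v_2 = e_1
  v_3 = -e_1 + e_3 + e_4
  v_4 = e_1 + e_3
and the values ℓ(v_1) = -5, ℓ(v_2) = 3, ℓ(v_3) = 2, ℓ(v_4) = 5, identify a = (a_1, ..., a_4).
a = (3, -2, 2, 3)

Write a = (a_1, ..., a_4) in the standard basis. For each basis vector v_i, ℓ(v_i) = <v_i, a> is a linear equation in the a_j's. Collect the n equations into a matrix system V a = ℓ, where row i of V is v_i (expressed in the standard basis). Since V is invertible (lower-triangular with 1s on the diagonal, up to permutation), solve by back-substitution:
  V =
[[-1, 1, 0, 0],
 [1, 0, 0, 0],
 [-1, 0, 1, 1],
 [1, 0, 1, 0]]
  V a = (-5, 3, 2, 5)
Solving gives a = (3, -2, 2, 3).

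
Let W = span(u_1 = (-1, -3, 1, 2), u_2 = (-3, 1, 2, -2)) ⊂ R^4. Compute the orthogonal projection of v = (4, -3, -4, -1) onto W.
proj_W(v) = (1011/266, -137/266, -347/133, 257/133)

Set up U = [u_1 | ... | u_2] ∈ R^(4×2). The projector onto W = col(U) is P = U (U^T U)^(-1) U^T.
Compute U^T U =
  [15, -2]
  [-2, 18],
and U^T v = (-1, -21).
Solve U^T U · c = U^T v for the coefficients: c = (-30/133, -317/266). The projection is proj_W(v) = U c.
Check: (v - proj_W(v)) · u_1 = 0  (should be 0).
Check: (v - proj_W(v)) · u_2 = 0  (should be 0).
Result: proj_W(v) = (1011/266, -137/266, -347/133, 257/133).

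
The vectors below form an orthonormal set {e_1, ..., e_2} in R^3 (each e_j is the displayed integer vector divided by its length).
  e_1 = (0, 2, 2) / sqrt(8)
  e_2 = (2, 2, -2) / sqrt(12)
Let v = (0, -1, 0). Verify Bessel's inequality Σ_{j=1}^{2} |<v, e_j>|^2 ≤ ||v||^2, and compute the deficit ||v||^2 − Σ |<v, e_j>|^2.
Σ |<v, e_j>|^2 = 5/6; ||v||^2 = 1; deficit = 1/6

Write each e_j = u_j / sqrt(<u_j, u_j>) where u_j is the displayed integer vector. Then <v, e_j> = <v, u_j> / sqrt(<u_j, u_j>), so |<v, e_j>|^2 = <v, u_j>^2 / <u_j, u_j>.
Coefficients: <v, e_1> = -2/sqrt(8), <v, e_2> = -2/sqrt(12).
Square and sum: Σ |<v, e_j>|^2 = 5/6.
Compute ||v||^2 = v·v = 1.
Deficit = 1 − 5/6 = 1/6 ≥ 0, confirming Bessel's inequality. (The deficit equals ||v − Σ <v,e_j> e_j||^2, the squared distance from v to span{e_j}.)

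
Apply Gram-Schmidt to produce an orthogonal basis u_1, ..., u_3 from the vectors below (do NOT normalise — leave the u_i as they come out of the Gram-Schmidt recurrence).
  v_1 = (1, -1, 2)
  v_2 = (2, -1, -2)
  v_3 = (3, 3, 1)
Orthogonal basis:
  u_1 = (1, -1, 2)
  u_2 = (13/6, -7/6, -5/3)
  u_3 = (124/53, 186/53, 31/53)

Apply the Gram-Schmidt recurrence
  u_1 = v_1
  u_i = v_i − Σ_{j<i} ((v_i · u_j) / (u_j · u_j)) · u_j.

Step by step this gives:
  u_1 = (1, -1, 2)
  u_2 = (13/6, -7/6, -5/3)
  u_3 = (124/53, 186/53, 31/53)

Orthogonality check:
  u_2 · u_1 = 0 (should be 0)
  u_3 · u_1 = 0 (should be 0)
  u_3 · u_2 = 0 (should be 0)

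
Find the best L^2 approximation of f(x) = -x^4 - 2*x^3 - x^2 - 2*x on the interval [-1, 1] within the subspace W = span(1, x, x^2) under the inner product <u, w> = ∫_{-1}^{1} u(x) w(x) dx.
g(x) = -13*x^2/7 - 16*x/5 + 3/35

The best approximation g ∈ W is the orthogonal projection of f onto W. Writing g = a_0 + a_1 x + a_2 x^2, the coefficients solve the normal equations G · a = b where
  G_{ij} = <φ_i, φ_j> and b_i = <f, φ_i>, with φ_0 = 1, φ_1 = x, φ_2 = x^2.
G =
  [2, 0, 2/3]
  [0, 2/3, 0]
  [2/3, 0, 2/5],
b = (-16/15, -32/15, -24/35).
Solving gives a_0 = 3/35, a_1 = -16/5, a_2 = -13/7, so
  g(x) = -13*x^2/7 - 16*x/5 + 3/35.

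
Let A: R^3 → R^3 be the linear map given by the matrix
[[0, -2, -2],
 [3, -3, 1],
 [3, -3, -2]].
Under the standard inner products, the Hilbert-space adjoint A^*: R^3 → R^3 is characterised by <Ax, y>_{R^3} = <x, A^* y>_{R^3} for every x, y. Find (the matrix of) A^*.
A^* = A^T =
[[0, 3, 3],
 [-2, -3, -3],
 [-2, 1, -2]]

For real matrices with standard dot products, the defining identity <Ax, y> = <x, A^* y> gives (Ax)^T y = x^T (A^*) y, i.e. x^T A^T y = x^T (A^*) y. Since this holds for all x, y, we must have A^* = A^T. Therefore
A^* =
[[0, 3, 3],
 [-2, -3, -3],
 [-2, 1, -2]].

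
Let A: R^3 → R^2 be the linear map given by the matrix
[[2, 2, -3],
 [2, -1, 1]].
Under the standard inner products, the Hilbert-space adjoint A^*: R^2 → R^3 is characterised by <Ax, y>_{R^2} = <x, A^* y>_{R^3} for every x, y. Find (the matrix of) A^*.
A^* = A^T =
[[2, 2],
 [2, -1],
 [-3, 1]]

For real matrices with standard dot products, the defining identity <Ax, y> = <x, A^* y> gives (Ax)^T y = x^T (A^*) y, i.e. x^T A^T y = x^T (A^*) y. Since this holds for all x, y, we must have A^* = A^T. Therefore
A^* =
[[2, 2],
 [2, -1],
 [-3, 1]].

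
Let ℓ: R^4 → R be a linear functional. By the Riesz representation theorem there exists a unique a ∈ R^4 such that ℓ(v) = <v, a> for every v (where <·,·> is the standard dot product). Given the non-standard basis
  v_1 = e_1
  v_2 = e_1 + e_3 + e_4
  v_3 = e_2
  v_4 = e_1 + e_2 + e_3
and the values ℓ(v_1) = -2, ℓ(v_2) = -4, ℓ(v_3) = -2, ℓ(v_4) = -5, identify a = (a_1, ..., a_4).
a = (-2, -2, -1, -1)

Write a = (a_1, ..., a_4) in the standard basis. For each basis vector v_i, ℓ(v_i) = <v_i, a> is a linear equation in the a_j's. Collect the n equations into a matrix system V a = ℓ, where row i of V is v_i (expressed in the standard basis). Since V is invertible (lower-triangular with 1s on the diagonal, up to permutation), solve by back-substitution:
  V =
[[1, 0, 0, 0],
 [1, 0, 1, 1],
 [0, 1, 0, 0],
 [1, 1, 1, 0]]
  V a = (-2, -4, -2, -5)
Solving gives a = (-2, -2, -1, -1).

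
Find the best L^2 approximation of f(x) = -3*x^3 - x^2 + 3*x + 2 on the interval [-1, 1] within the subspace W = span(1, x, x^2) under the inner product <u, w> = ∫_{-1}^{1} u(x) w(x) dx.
g(x) = -x^2 + 6*x/5 + 2

The best approximation g ∈ W is the orthogonal projection of f onto W. Writing g = a_0 + a_1 x + a_2 x^2, the coefficients solve the normal equations G · a = b where
  G_{ij} = <φ_i, φ_j> and b_i = <f, φ_i>, with φ_0 = 1, φ_1 = x, φ_2 = x^2.
G =
  [2, 0, 2/3]
  [0, 2/3, 0]
  [2/3, 0, 2/5],
b = (10/3, 4/5, 14/15).
Solving gives a_0 = 2, a_1 = 6/5, a_2 = -1, so
  g(x) = -x^2 + 6*x/5 + 2.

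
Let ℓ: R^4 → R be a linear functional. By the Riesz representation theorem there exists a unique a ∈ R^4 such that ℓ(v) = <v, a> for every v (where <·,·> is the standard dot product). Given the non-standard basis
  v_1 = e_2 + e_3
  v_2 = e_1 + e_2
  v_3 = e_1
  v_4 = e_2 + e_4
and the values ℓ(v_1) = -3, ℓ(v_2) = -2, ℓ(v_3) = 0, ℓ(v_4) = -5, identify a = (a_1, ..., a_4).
a = (0, -2, -1, -3)

Write a = (a_1, ..., a_4) in the standard basis. For each basis vector v_i, ℓ(v_i) = <v_i, a> is a linear equation in the a_j's. Collect the n equations into a matrix system V a = ℓ, where row i of V is v_i (expressed in the standard basis). Since V is invertible (lower-triangular with 1s on the diagonal, up to permutation), solve by back-substitution:
  V =
[[0, 1, 1, 0],
 [1, 1, 0, 0],
 [1, 0, 0, 0],
 [0, 1, 0, 1]]
  V a = (-3, -2, 0, -5)
Solving gives a = (0, -2, -1, -3).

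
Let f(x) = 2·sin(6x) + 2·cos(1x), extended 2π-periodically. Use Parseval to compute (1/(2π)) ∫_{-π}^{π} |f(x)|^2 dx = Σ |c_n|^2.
Σ |c_n|^2 = 4

Expand |f|^2 and use orthogonality of {sin(nx), cos(mx)} on [-π, π]:
  ∫_{-π}^{π} sin(nx)^2 dx = π, ∫ cos(mx)^2 dx = π, and cross terms integrate to 0.
So ∫_{-π}^{π} f(x)^2 dx = 2^2 · π + 2^2 · π = (4 + 4)π.
Divide by 2π: (4 + 4)/2 = 4.
By Parseval, this equals Σ |c_n|^2.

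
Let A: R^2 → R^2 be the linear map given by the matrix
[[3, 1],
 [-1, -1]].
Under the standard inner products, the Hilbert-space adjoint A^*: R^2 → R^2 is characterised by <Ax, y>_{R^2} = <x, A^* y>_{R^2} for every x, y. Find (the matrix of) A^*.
A^* = A^T =
[[3, -1],
 [1, -1]]

For real matrices with standard dot products, the defining identity <Ax, y> = <x, A^* y> gives (Ax)^T y = x^T (A^*) y, i.e. x^T A^T y = x^T (A^*) y. Since this holds for all x, y, we must have A^* = A^T. Therefore
A^* =
[[3, -1],
 [1, -1]].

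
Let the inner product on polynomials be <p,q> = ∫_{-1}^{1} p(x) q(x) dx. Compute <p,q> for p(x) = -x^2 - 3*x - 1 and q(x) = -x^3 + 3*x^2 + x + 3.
<p,q> = -12

Expand the product: p(x)·q(x) = x^5 - 9*x^3 - 9*x^2 - 10*x - 3.
∫_{-1}^{1} of each monomial x^k gives [2/(k+1) if k even, 0 if k odd]. Integrating term-by-term (or equivalently evaluating the antiderivative F(x) = x^6/6 - 9*x^4/4 - 3*x^3 - 5*x^2 - 3*x at the endpoints):
  F(1) − F(−1) = -157/12 − (-13/12) = -12.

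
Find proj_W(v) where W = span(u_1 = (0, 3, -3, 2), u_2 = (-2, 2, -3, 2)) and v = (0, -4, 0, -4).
proj_W(v) = (-56/101, -292/101, 264/101, -176/101)

Set up U = [u_1 | ... | u_2] ∈ R^(4×2). The projector onto W = col(U) is P = U (U^T U)^(-1) U^T.
Compute U^T U =
  [22, 19]
  [19, 21],
and U^T v = (-20, -16).
Solve U^T U · c = U^T v for the coefficients: c = (-116/101, 28/101). The projection is proj_W(v) = U c.
Check: (v - proj_W(v)) · u_1 = 0  (should be 0).
Check: (v - proj_W(v)) · u_2 = 0  (should be 0).
Result: proj_W(v) = (-56/101, -292/101, 264/101, -176/101).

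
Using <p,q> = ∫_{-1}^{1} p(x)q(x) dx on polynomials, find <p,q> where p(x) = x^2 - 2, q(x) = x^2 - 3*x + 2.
<p,q> = -38/5

Expand the product: p(x)·q(x) = x^4 - 3*x^3 + 6*x - 4.
∫_{-1}^{1} of each monomial x^k gives [2/(k+1) if k even, 0 if k odd]. Integrating term-by-term (or equivalently evaluating the antiderivative F(x) = x^5/5 - 3*x^4/4 + 3*x^2 - 4*x at the endpoints):
  F(1) − F(−1) = -31/20 − (121/20) = -38/5.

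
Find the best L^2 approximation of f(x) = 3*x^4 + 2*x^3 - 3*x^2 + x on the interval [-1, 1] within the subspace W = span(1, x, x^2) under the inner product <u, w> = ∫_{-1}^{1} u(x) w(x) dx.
g(x) = -3*x^2/7 + 11*x/5 - 9/35

The best approximation g ∈ W is the orthogonal projection of f onto W. Writing g = a_0 + a_1 x + a_2 x^2, the coefficients solve the normal equations G · a = b where
  G_{ij} = <φ_i, φ_j> and b_i = <f, φ_i>, with φ_0 = 1, φ_1 = x, φ_2 = x^2.
G =
  [2, 0, 2/3]
  [0, 2/3, 0]
  [2/3, 0, 2/5],
b = (-4/5, 22/15, -12/35).
Solving gives a_0 = -9/35, a_1 = 11/5, a_2 = -3/7, so
  g(x) = -3*x^2/7 + 11*x/5 - 9/35.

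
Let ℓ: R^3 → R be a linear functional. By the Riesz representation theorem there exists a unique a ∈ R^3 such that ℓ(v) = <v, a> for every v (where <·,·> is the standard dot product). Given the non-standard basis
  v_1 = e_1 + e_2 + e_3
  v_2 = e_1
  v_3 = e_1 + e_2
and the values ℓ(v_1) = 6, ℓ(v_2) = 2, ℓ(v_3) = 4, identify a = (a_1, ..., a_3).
a = (2, 2, 2)

Write a = (a_1, ..., a_3) in the standard basis. For each basis vector v_i, ℓ(v_i) = <v_i, a> is a linear equation in the a_j's. Collect the n equations into a matrix system V a = ℓ, where row i of V is v_i (expressed in the standard basis). Since V is invertible (lower-triangular with 1s on the diagonal, up to permutation), solve by back-substitution:
  V =
[[1, 1, 1],
 [1, 0, 0],
 [1, 1, 0]]
  V a = (6, 2, 4)
Solving gives a = (2, 2, 2).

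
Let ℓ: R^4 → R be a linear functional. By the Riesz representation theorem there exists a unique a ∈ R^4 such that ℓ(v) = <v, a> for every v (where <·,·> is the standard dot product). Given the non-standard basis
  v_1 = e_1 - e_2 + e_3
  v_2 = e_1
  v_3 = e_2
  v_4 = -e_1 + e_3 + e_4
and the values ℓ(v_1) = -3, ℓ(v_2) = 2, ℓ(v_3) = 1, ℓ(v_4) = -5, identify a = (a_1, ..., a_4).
a = (2, 1, -4, 1)

Write a = (a_1, ..., a_4) in the standard basis. For each basis vector v_i, ℓ(v_i) = <v_i, a> is a linear equation in the a_j's. Collect the n equations into a matrix system V a = ℓ, where row i of V is v_i (expressed in the standard basis). Since V is invertible (lower-triangular with 1s on the diagonal, up to permutation), solve by back-substitution:
  V =
[[1, -1, 1, 0],
 [1, 0, 0, 0],
 [0, 1, 0, 0],
 [-1, 0, 1, 1]]
  V a = (-3, 2, 1, -5)
Solving gives a = (2, 1, -4, 1).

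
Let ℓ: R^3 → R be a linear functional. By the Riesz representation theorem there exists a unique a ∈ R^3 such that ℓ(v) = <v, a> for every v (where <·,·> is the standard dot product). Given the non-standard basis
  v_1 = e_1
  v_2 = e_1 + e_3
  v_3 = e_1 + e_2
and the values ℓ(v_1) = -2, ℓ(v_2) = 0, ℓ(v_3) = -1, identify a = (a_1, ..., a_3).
a = (-2, 1, 2)

Write a = (a_1, ..., a_3) in the standard basis. For each basis vector v_i, ℓ(v_i) = <v_i, a> is a linear equation in the a_j's. Collect the n equations into a matrix system V a = ℓ, where row i of V is v_i (expressed in the standard basis). Since V is invertible (lower-triangular with 1s on the diagonal, up to permutation), solve by back-substitution:
  V =
[[1, 0, 0],
 [1, 0, 1],
 [1, 1, 0]]
  V a = (-2, 0, -1)
Solving gives a = (-2, 1, 2).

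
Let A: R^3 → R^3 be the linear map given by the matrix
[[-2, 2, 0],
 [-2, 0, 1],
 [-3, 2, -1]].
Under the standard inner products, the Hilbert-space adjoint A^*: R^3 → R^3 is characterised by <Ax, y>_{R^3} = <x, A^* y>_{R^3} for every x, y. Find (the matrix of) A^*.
A^* = A^T =
[[-2, -2, -3],
 [2, 0, 2],
 [0, 1, -1]]

For real matrices with standard dot products, the defining identity <Ax, y> = <x, A^* y> gives (Ax)^T y = x^T (A^*) y, i.e. x^T A^T y = x^T (A^*) y. Since this holds for all x, y, we must have A^* = A^T. Therefore
A^* =
[[-2, -2, -3],
 [2, 0, 2],
 [0, 1, -1]].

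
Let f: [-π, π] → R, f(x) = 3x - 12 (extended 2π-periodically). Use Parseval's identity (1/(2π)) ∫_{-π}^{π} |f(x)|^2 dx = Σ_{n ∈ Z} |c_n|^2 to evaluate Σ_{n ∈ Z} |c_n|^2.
Σ |c_n|^2 = 3π^2 + 144

Expand and integrate term by term over [-π, π]:
  ∫ (3x)^2 dx = 9·(2π^3/3); ∫ 2·3·(-12)·x dx = 0 (odd integrand); ∫ (-12)^2 dx = 144·2π.
So (1/(2π)) ∫_{-π}^{π} (3x - 12)^2 dx = 9π^2/3 + 144 = 3π^2 + 144.
Parseval ⇒ Σ |c_n|^2 = 3π^2 + 144.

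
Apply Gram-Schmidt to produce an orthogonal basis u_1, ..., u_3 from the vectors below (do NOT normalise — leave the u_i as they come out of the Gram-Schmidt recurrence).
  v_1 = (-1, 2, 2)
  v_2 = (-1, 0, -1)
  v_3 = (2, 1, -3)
Orthogonal basis:
  u_1 = (-1, 2, 2)
  u_2 = (-10/9, 2/9, -7/9)
  u_3 = (26/17, 39/17, -26/17)

Apply the Gram-Schmidt recurrence
  u_1 = v_1
  u_i = v_i − Σ_{j<i} ((v_i · u_j) / (u_j · u_j)) · u_j.

Step by step this gives:
  u_1 = (-1, 2, 2)
  u_2 = (-10/9, 2/9, -7/9)
  u_3 = (26/17, 39/17, -26/17)

Orthogonality check:
  u_2 · u_1 = 0 (should be 0)
  u_3 · u_1 = 0 (should be 0)
  u_3 · u_2 = 0 (should be 0)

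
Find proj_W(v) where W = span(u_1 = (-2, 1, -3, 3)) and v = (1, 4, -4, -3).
proj_W(v) = (-10/23, 5/23, -15/23, 15/23)

Set up U = [u_1 | ... | u_1] ∈ R^(4×1). The projector onto W = col(U) is P = U (U^T U)^(-1) U^T.
Compute U^T U =
  [23],
and U^T v = (5).
Solve U^T U · c = U^T v for the coefficients: c = (5/23). The projection is proj_W(v) = U c.
Check: (v - proj_W(v)) · u_1 = 0  (should be 0).
Result: proj_W(v) = (-10/23, 5/23, -15/23, 15/23).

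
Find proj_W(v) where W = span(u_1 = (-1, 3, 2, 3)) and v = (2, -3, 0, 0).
proj_W(v) = (11/23, -33/23, -22/23, -33/23)

Set up U = [u_1 | ... | u_1] ∈ R^(4×1). The projector onto W = col(U) is P = U (U^T U)^(-1) U^T.
Compute U^T U =
  [23],
and U^T v = (-11).
Solve U^T U · c = U^T v for the coefficients: c = (-11/23). The projection is proj_W(v) = U c.
Check: (v - proj_W(v)) · u_1 = 0  (should be 0).
Result: proj_W(v) = (11/23, -33/23, -22/23, -33/23).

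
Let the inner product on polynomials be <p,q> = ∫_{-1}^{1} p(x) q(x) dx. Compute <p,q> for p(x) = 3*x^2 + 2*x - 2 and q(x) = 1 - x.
<p,q> = -10/3

Expand the product: p(x)·q(x) = -3*x^3 + x^2 + 4*x - 2.
∫_{-1}^{1} of each monomial x^k gives [2/(k+1) if k even, 0 if k odd]. Integrating term-by-term (or equivalently evaluating the antiderivative F(x) = -3*x^4/4 + x^3/3 + 2*x^2 - 2*x at the endpoints):
  F(1) − F(−1) = -5/12 − (35/12) = -10/3.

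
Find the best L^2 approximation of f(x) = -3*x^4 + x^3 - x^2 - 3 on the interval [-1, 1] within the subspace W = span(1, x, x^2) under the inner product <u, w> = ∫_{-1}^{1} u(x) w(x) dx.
g(x) = -25*x^2/7 + 3*x/5 - 96/35

The best approximation g ∈ W is the orthogonal projection of f onto W. Writing g = a_0 + a_1 x + a_2 x^2, the coefficients solve the normal equations G · a = b where
  G_{ij} = <φ_i, φ_j> and b_i = <f, φ_i>, with φ_0 = 1, φ_1 = x, φ_2 = x^2.
G =
  [2, 0, 2/3]
  [0, 2/3, 0]
  [2/3, 0, 2/5],
b = (-118/15, 2/5, -114/35).
Solving gives a_0 = -96/35, a_1 = 3/5, a_2 = -25/7, so
  g(x) = -25*x^2/7 + 3*x/5 - 96/35.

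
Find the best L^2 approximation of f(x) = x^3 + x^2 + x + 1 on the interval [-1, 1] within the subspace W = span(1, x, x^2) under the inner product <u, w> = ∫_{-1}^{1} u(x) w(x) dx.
g(x) = x^2 + 8*x/5 + 1

The best approximation g ∈ W is the orthogonal projection of f onto W. Writing g = a_0 + a_1 x + a_2 x^2, the coefficients solve the normal equations G · a = b where
  G_{ij} = <φ_i, φ_j> and b_i = <f, φ_i>, with φ_0 = 1, φ_1 = x, φ_2 = x^2.
G =
  [2, 0, 2/3]
  [0, 2/3, 0]
  [2/3, 0, 2/5],
b = (8/3, 16/15, 16/15).
Solving gives a_0 = 1, a_1 = 8/5, a_2 = 1, so
  g(x) = x^2 + 8*x/5 + 1.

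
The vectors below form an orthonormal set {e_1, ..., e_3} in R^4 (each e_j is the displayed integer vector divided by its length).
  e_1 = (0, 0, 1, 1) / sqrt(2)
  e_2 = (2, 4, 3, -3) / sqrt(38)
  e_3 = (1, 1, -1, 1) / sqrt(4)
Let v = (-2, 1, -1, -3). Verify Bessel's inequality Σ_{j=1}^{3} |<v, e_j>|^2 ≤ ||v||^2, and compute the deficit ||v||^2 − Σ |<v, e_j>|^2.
Σ |<v, e_j>|^2 = 851/76; ||v||^2 = 15; deficit = 289/76

Write each e_j = u_j / sqrt(<u_j, u_j>) where u_j is the displayed integer vector. Then <v, e_j> = <v, u_j> / sqrt(<u_j, u_j>), so |<v, e_j>|^2 = <v, u_j>^2 / <u_j, u_j>.
Coefficients: <v, e_1> = -4/sqrt(2), <v, e_2> = 6/sqrt(38), <v, e_3> = -3/sqrt(4).
Square and sum: Σ |<v, e_j>|^2 = 851/76.
Compute ||v||^2 = v·v = 15.
Deficit = 15 − 851/76 = 289/76 ≥ 0, confirming Bessel's inequality. (The deficit equals ||v − Σ <v,e_j> e_j||^2, the squared distance from v to span{e_j}.)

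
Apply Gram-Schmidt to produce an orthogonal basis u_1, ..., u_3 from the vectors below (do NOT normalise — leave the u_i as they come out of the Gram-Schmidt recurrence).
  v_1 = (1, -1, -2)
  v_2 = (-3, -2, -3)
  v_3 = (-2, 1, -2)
Orthogonal basis:
  u_1 = (1, -1, -2)
  u_2 = (-23/6, -7/6, -4/3)
  u_3 = (-21/107, 189/107, -105/107)

Apply the Gram-Schmidt recurrence
  u_1 = v_1
  u_i = v_i − Σ_{j<i} ((v_i · u_j) / (u_j · u_j)) · u_j.

Step by step this gives:
  u_1 = (1, -1, -2)
  u_2 = (-23/6, -7/6, -4/3)
  u_3 = (-21/107, 189/107, -105/107)

Orthogonality check:
  u_2 · u_1 = 0 (should be 0)
  u_3 · u_1 = 0 (should be 0)
  u_3 · u_2 = 0 (should be 0)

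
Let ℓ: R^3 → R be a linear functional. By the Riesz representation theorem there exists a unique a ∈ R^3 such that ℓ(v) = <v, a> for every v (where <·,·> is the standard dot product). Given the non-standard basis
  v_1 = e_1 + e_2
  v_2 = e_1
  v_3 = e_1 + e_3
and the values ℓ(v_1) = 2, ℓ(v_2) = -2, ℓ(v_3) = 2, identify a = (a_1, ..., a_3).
a = (-2, 4, 4)

Write a = (a_1, ..., a_3) in the standard basis. For each basis vector v_i, ℓ(v_i) = <v_i, a> is a linear equation in the a_j's. Collect the n equations into a matrix system V a = ℓ, where row i of V is v_i (expressed in the standard basis). Since V is invertible (lower-triangular with 1s on the diagonal, up to permutation), solve by back-substitution:
  V =
[[1, 1, 0],
 [1, 0, 0],
 [1, 0, 1]]
  V a = (2, -2, 2)
Solving gives a = (-2, 4, 4).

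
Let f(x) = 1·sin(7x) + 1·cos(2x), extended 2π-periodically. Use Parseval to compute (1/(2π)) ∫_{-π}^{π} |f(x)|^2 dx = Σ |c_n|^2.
Σ |c_n|^2 = 1

Expand |f|^2 and use orthogonality of {sin(nx), cos(mx)} on [-π, π]:
  ∫_{-π}^{π} sin(nx)^2 dx = π, ∫ cos(mx)^2 dx = π, and cross terms integrate to 0.
So ∫_{-π}^{π} f(x)^2 dx = 1^2 · π + 1^2 · π = (1 + 1)π.
Divide by 2π: (1 + 1)/2 = 1.
By Parseval, this equals Σ |c_n|^2.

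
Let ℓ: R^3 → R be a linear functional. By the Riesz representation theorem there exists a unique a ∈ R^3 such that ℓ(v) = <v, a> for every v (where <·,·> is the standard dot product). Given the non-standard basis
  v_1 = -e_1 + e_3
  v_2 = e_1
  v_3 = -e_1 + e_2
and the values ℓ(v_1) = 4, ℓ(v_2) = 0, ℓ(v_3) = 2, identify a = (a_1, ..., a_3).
a = (0, 2, 4)

Write a = (a_1, ..., a_3) in the standard basis. For each basis vector v_i, ℓ(v_i) = <v_i, a> is a linear equation in the a_j's. Collect the n equations into a matrix system V a = ℓ, where row i of V is v_i (expressed in the standard basis). Since V is invertible (lower-triangular with 1s on the diagonal, up to permutation), solve by back-substitution:
  V =
[[-1, 0, 1],
 [1, 0, 0],
 [-1, 1, 0]]
  V a = (4, 0, 2)
Solving gives a = (0, 2, 4).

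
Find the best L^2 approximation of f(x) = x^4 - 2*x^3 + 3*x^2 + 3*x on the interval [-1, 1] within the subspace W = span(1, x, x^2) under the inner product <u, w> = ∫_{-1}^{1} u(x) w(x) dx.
g(x) = 27*x^2/7 + 9*x/5 - 3/35

The best approximation g ∈ W is the orthogonal projection of f onto W. Writing g = a_0 + a_1 x + a_2 x^2, the coefficients solve the normal equations G · a = b where
  G_{ij} = <φ_i, φ_j> and b_i = <f, φ_i>, with φ_0 = 1, φ_1 = x, φ_2 = x^2.
G =
  [2, 0, 2/3]
  [0, 2/3, 0]
  [2/3, 0, 2/5],
b = (12/5, 6/5, 52/35).
Solving gives a_0 = -3/35, a_1 = 9/5, a_2 = 27/7, so
  g(x) = 27*x^2/7 + 9*x/5 - 3/35.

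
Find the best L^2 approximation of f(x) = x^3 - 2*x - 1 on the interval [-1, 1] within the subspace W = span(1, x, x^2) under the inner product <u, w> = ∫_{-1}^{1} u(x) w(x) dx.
g(x) = -7*x/5 - 1

The best approximation g ∈ W is the orthogonal projection of f onto W. Writing g = a_0 + a_1 x + a_2 x^2, the coefficients solve the normal equations G · a = b where
  G_{ij} = <φ_i, φ_j> and b_i = <f, φ_i>, with φ_0 = 1, φ_1 = x, φ_2 = x^2.
G =
  [2, 0, 2/3]
  [0, 2/3, 0]
  [2/3, 0, 2/5],
b = (-2, -14/15, -2/3).
Solving gives a_0 = -1, a_1 = -7/5, a_2 = 0, so
  g(x) = -7*x/5 - 1.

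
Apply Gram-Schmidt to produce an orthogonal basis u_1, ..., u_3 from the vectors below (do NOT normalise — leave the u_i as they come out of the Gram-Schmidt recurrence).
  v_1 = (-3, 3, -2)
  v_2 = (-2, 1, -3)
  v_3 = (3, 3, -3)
Orthogonal basis:
  u_1 = (-3, 3, -2)
  u_2 = (1/22, -23/22, -18/11)
  u_3 = (315/83, 225/83, -135/83)

Apply the Gram-Schmidt recurrence
  u_1 = v_1
  u_i = v_i − Σ_{j<i} ((v_i · u_j) / (u_j · u_j)) · u_j.

Step by step this gives:
  u_1 = (-3, 3, -2)
  u_2 = (1/22, -23/22, -18/11)
  u_3 = (315/83, 225/83, -135/83)

Orthogonality check:
  u_2 · u_1 = 0 (should be 0)
  u_3 · u_1 = 0 (should be 0)
  u_3 · u_2 = 0 (should be 0)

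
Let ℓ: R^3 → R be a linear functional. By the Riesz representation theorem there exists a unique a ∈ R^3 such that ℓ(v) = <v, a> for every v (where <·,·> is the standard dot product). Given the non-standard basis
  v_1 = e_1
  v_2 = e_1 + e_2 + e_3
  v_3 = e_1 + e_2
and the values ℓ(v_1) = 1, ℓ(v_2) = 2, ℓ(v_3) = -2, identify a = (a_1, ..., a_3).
a = (1, -3, 4)

Write a = (a_1, ..., a_3) in the standard basis. For each basis vector v_i, ℓ(v_i) = <v_i, a> is a linear equation in the a_j's. Collect the n equations into a matrix system V a = ℓ, where row i of V is v_i (expressed in the standard basis). Since V is invertible (lower-triangular with 1s on the diagonal, up to permutation), solve by back-substitution:
  V =
[[1, 0, 0],
 [1, 1, 1],
 [1, 1, 0]]
  V a = (1, 2, -2)
Solving gives a = (1, -3, 4).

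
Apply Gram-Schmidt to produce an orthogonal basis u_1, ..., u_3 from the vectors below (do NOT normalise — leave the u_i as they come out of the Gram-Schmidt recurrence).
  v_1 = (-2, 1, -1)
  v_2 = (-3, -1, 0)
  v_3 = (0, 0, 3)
Orthogonal basis:
  u_1 = (-2, 1, -1)
  u_2 = (-4/3, -11/6, 5/6)
  u_3 = (-3/7, 9/7, 15/7)

Apply the Gram-Schmidt recurrence
  u_1 = v_1
  u_i = v_i − Σ_{j<i} ((v_i · u_j) / (u_j · u_j)) · u_j.

Step by step this gives:
  u_1 = (-2, 1, -1)
  u_2 = (-4/3, -11/6, 5/6)
  u_3 = (-3/7, 9/7, 15/7)

Orthogonality check:
  u_2 · u_1 = 0 (should be 0)
  u_3 · u_1 = 0 (should be 0)
  u_3 · u_2 = 0 (should be 0)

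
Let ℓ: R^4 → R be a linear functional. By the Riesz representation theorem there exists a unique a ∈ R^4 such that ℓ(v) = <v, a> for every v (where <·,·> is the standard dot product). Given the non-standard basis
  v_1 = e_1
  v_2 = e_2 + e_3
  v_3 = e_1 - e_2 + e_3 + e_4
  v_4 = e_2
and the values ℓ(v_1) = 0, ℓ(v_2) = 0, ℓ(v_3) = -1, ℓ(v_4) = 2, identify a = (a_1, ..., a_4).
a = (0, 2, -2, 3)

Write a = (a_1, ..., a_4) in the standard basis. For each basis vector v_i, ℓ(v_i) = <v_i, a> is a linear equation in the a_j's. Collect the n equations into a matrix system V a = ℓ, where row i of V is v_i (expressed in the standard basis). Since V is invertible (lower-triangular with 1s on the diagonal, up to permutation), solve by back-substitution:
  V =
[[1, 0, 0, 0],
 [0, 1, 1, 0],
 [1, -1, 1, 1],
 [0, 1, 0, 0]]
  V a = (0, 0, -1, 2)
Solving gives a = (0, 2, -2, 3).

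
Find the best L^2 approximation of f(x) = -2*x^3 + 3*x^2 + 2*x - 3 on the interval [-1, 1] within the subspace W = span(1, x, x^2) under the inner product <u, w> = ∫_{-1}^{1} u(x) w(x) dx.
g(x) = 3*x^2 + 4*x/5 - 3

The best approximation g ∈ W is the orthogonal projection of f onto W. Writing g = a_0 + a_1 x + a_2 x^2, the coefficients solve the normal equations G · a = b where
  G_{ij} = <φ_i, φ_j> and b_i = <f, φ_i>, with φ_0 = 1, φ_1 = x, φ_2 = x^2.
G =
  [2, 0, 2/3]
  [0, 2/3, 0]
  [2/3, 0, 2/5],
b = (-4, 8/15, -4/5).
Solving gives a_0 = -3, a_1 = 4/5, a_2 = 3, so
  g(x) = 3*x^2 + 4*x/5 - 3.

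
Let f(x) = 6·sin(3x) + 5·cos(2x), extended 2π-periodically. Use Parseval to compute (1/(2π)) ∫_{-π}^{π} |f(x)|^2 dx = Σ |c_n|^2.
Σ |c_n|^2 = 61/2

Expand |f|^2 and use orthogonality of {sin(nx), cos(mx)} on [-π, π]:
  ∫_{-π}^{π} sin(nx)^2 dx = π, ∫ cos(mx)^2 dx = π, and cross terms integrate to 0.
So ∫_{-π}^{π} f(x)^2 dx = 6^2 · π + 5^2 · π = (36 + 25)π.
Divide by 2π: (36 + 25)/2 = 61/2.
By Parseval, this equals Σ |c_n|^2.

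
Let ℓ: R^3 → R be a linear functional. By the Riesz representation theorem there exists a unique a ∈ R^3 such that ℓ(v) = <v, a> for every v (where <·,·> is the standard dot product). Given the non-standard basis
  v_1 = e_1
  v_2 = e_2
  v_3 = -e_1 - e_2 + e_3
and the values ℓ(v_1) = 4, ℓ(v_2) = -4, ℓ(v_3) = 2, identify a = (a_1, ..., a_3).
a = (4, -4, 2)

Write a = (a_1, ..., a_3) in the standard basis. For each basis vector v_i, ℓ(v_i) = <v_i, a> is a linear equation in the a_j's. Collect the n equations into a matrix system V a = ℓ, where row i of V is v_i (expressed in the standard basis). Since V is invertible (lower-triangular with 1s on the diagonal, up to permutation), solve by back-substitution:
  V =
[[1, 0, 0],
 [0, 1, 0],
 [-1, -1, 1]]
  V a = (4, -4, 2)
Solving gives a = (4, -4, 2).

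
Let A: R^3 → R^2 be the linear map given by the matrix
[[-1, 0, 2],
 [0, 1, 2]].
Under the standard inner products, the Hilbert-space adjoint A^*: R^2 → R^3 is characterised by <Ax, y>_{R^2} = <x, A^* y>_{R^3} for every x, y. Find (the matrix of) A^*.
A^* = A^T =
[[-1, 0],
 [0, 1],
 [2, 2]]

For real matrices with standard dot products, the defining identity <Ax, y> = <x, A^* y> gives (Ax)^T y = x^T (A^*) y, i.e. x^T A^T y = x^T (A^*) y. Since this holds for all x, y, we must have A^* = A^T. Therefore
A^* =
[[-1, 0],
 [0, 1],
 [2, 2]].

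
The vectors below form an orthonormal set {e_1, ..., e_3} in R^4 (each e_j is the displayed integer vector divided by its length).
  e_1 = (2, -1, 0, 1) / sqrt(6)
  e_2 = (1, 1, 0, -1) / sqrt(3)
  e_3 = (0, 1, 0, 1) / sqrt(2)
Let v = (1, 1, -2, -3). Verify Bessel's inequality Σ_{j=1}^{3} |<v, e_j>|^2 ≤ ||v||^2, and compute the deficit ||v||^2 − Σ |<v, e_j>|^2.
Σ |<v, e_j>|^2 = 11; ||v||^2 = 15; deficit = 4

Write each e_j = u_j / sqrt(<u_j, u_j>) where u_j is the displayed integer vector. Then <v, e_j> = <v, u_j> / sqrt(<u_j, u_j>), so |<v, e_j>|^2 = <v, u_j>^2 / <u_j, u_j>.
Coefficients: <v, e_1> = -2/sqrt(6), <v, e_2> = 5/sqrt(3), <v, e_3> = -2/sqrt(2).
Square and sum: Σ |<v, e_j>|^2 = 11.
Compute ||v||^2 = v·v = 15.
Deficit = 15 − 11 = 4 ≥ 0, confirming Bessel's inequality. (The deficit equals ||v − Σ <v,e_j> e_j||^2, the squared distance from v to span{e_j}.)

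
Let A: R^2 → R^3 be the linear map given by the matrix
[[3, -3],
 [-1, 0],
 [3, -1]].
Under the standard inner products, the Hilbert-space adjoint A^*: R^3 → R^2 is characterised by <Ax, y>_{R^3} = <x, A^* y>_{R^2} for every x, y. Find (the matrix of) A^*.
A^* = A^T =
[[3, -1, 3],
 [-3, 0, -1]]

For real matrices with standard dot products, the defining identity <Ax, y> = <x, A^* y> gives (Ax)^T y = x^T (A^*) y, i.e. x^T A^T y = x^T (A^*) y. Since this holds for all x, y, we must have A^* = A^T. Therefore
A^* =
[[3, -1, 3],
 [-3, 0, -1]].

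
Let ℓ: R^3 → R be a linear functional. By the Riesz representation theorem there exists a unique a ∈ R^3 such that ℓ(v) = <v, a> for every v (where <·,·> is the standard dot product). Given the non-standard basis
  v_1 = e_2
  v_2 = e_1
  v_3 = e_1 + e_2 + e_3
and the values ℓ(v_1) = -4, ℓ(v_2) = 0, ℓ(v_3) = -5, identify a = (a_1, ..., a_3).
a = (0, -4, -1)

Write a = (a_1, ..., a_3) in the standard basis. For each basis vector v_i, ℓ(v_i) = <v_i, a> is a linear equation in the a_j's. Collect the n equations into a matrix system V a = ℓ, where row i of V is v_i (expressed in the standard basis). Since V is invertible (lower-triangular with 1s on the diagonal, up to permutation), solve by back-substitution:
  V =
[[0, 1, 0],
 [1, 0, 0],
 [1, 1, 1]]
  V a = (-4, 0, -5)
Solving gives a = (0, -4, -1).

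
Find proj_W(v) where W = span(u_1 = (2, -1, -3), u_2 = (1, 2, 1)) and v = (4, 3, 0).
proj_W(v) = (11/3, 10/3, -1/3)

Set up U = [u_1 | ... | u_2] ∈ R^(3×2). The projector onto W = col(U) is P = U (U^T U)^(-1) U^T.
Compute U^T U =
  [14, -3]
  [-3, 6],
and U^T v = (5, 10).
Solve U^T U · c = U^T v for the coefficients: c = (4/5, 31/15). The projection is proj_W(v) = U c.
Check: (v - proj_W(v)) · u_1 = 0  (should be 0).
Check: (v - proj_W(v)) · u_2 = 0  (should be 0).
Result: proj_W(v) = (11/3, 10/3, -1/3).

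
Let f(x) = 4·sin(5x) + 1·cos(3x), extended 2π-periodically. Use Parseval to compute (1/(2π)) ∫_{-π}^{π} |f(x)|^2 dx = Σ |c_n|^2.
Σ |c_n|^2 = 17/2

Expand |f|^2 and use orthogonality of {sin(nx), cos(mx)} on [-π, π]:
  ∫_{-π}^{π} sin(nx)^2 dx = π, ∫ cos(mx)^2 dx = π, and cross terms integrate to 0.
So ∫_{-π}^{π} f(x)^2 dx = 4^2 · π + 1^2 · π = (16 + 1)π.
Divide by 2π: (16 + 1)/2 = 17/2.
By Parseval, this equals Σ |c_n|^2.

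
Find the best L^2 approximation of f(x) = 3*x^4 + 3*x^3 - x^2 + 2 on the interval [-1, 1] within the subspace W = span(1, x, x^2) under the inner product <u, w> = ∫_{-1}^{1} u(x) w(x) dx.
g(x) = 11*x^2/7 + 9*x/5 + 61/35

The best approximation g ∈ W is the orthogonal projection of f onto W. Writing g = a_0 + a_1 x + a_2 x^2, the coefficients solve the normal equations G · a = b where
  G_{ij} = <φ_i, φ_j> and b_i = <f, φ_i>, with φ_0 = 1, φ_1 = x, φ_2 = x^2.
G =
  [2, 0, 2/3]
  [0, 2/3, 0]
  [2/3, 0, 2/5],
b = (68/15, 6/5, 188/105).
Solving gives a_0 = 61/35, a_1 = 9/5, a_2 = 11/7, so
  g(x) = 11*x^2/7 + 9*x/5 + 61/35.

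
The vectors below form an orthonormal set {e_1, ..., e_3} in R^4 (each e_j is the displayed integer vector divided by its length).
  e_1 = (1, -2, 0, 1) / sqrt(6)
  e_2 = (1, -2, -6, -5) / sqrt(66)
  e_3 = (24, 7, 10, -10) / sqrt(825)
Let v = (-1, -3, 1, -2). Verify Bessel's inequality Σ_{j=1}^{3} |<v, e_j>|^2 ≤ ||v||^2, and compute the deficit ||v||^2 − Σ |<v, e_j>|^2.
Σ |<v, e_j>|^2 = 3; ||v||^2 = 15; deficit = 12

Write each e_j = u_j / sqrt(<u_j, u_j>) where u_j is the displayed integer vector. Then <v, e_j> = <v, u_j> / sqrt(<u_j, u_j>), so |<v, e_j>|^2 = <v, u_j>^2 / <u_j, u_j>.
Coefficients: <v, e_1> = 3/sqrt(6), <v, e_2> = 9/sqrt(66), <v, e_3> = -15/sqrt(825).
Square and sum: Σ |<v, e_j>|^2 = 3.
Compute ||v||^2 = v·v = 15.
Deficit = 15 − 3 = 12 ≥ 0, confirming Bessel's inequality. (The deficit equals ||v − Σ <v,e_j> e_j||^2, the squared distance from v to span{e_j}.)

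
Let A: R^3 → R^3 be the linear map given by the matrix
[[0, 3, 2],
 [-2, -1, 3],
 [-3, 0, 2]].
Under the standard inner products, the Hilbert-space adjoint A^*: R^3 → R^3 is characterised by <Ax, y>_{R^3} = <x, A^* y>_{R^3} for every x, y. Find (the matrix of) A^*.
A^* = A^T =
[[0, -2, -3],
 [3, -1, 0],
 [2, 3, 2]]

For real matrices with standard dot products, the defining identity <Ax, y> = <x, A^* y> gives (Ax)^T y = x^T (A^*) y, i.e. x^T A^T y = x^T (A^*) y. Since this holds for all x, y, we must have A^* = A^T. Therefore
A^* =
[[0, -2, -3],
 [3, -1, 0],
 [2, 3, 2]].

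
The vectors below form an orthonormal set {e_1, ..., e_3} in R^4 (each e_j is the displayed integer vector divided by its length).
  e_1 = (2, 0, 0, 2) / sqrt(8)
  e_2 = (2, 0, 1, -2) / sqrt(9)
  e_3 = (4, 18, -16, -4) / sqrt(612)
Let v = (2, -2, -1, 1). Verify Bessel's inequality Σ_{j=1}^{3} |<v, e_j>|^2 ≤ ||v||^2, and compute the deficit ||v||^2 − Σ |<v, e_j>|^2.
Σ |<v, e_j>|^2 = 171/34; ||v||^2 = 10; deficit = 169/34

Write each e_j = u_j / sqrt(<u_j, u_j>) where u_j is the displayed integer vector. Then <v, e_j> = <v, u_j> / sqrt(<u_j, u_j>), so |<v, e_j>|^2 = <v, u_j>^2 / <u_j, u_j>.
Coefficients: <v, e_1> = 6/sqrt(8), <v, e_2> = 1/sqrt(9), <v, e_3> = -16/sqrt(612).
Square and sum: Σ |<v, e_j>|^2 = 171/34.
Compute ||v||^2 = v·v = 10.
Deficit = 10 − 171/34 = 169/34 ≥ 0, confirming Bessel's inequality. (The deficit equals ||v − Σ <v,e_j> e_j||^2, the squared distance from v to span{e_j}.)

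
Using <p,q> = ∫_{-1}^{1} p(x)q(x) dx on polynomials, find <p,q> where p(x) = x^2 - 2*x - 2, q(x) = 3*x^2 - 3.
<p,q> = 36/5

Expand the product: p(x)·q(x) = 3*x^4 - 6*x^3 - 9*x^2 + 6*x + 6.
∫_{-1}^{1} of each monomial x^k gives [2/(k+1) if k even, 0 if k odd]. Integrating term-by-term (or equivalently evaluating the antiderivative F(x) = 3*x^5/5 - 3*x^4/2 - 3*x^3 + 3*x^2 + 6*x at the endpoints):
  F(1) − F(−1) = 51/10 − (-21/10) = 36/5.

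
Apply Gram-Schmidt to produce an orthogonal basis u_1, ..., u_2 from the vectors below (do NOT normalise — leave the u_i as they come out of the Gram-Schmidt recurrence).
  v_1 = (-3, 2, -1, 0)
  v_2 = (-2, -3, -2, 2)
Orthogonal basis:
  u_1 = (-3, 2, -1, 0)
  u_2 = (-11/7, -23/7, -13/7, 2)

Apply the Gram-Schmidt recurrence
  u_1 = v_1
  u_i = v_i − Σ_{j<i} ((v_i · u_j) / (u_j · u_j)) · u_j.

Step by step this gives:
  u_1 = (-3, 2, -1, 0)
  u_2 = (-11/7, -23/7, -13/7, 2)

Orthogonality check:
  u_2 · u_1 = 0 (should be 0)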